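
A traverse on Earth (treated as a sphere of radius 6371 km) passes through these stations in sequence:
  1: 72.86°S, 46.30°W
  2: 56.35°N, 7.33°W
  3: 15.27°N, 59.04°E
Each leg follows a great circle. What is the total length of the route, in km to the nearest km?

Leg 1→2: central angle 2.3030 rad, distance 14672.4 km.
Leg 2→3: central angle 1.1224 rad, distance 7150.9 km.
Total: 14672.4 + 7150.9 ≈ 21823 km.

21823 km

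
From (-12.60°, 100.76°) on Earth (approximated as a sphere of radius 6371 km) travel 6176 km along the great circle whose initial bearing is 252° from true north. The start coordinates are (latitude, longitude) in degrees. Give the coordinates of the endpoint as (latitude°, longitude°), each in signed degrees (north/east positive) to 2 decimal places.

Angular distance δ = d/R = 6176/6371 = 0.96939 rad; initial bearing θ = 4.3982 rad.
sin φ₂ = sin φ₁ cos δ + cos φ₁ sin δ cos θ = (-0.2181)(0.5658) + (0.9759)(0.8245)(-0.3090) = -0.3721, so φ₂ = -21.84°.
Δλ = atan2(sin θ sin δ cos φ₁, cos δ − sin φ₁ sin φ₂) = atan2(-0.7653, 0.4846) = -57.656°.
λ₂ = 100.760° − 57.656° = 43.10°.

-21.84°, 43.10°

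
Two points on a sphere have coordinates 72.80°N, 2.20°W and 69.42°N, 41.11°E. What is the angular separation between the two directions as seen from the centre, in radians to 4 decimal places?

In radians: φ₁ = 1.2706, φ₂ = 1.2116, Δλ = 43.310° = 0.7559 rad.
Haversine: a = sin²(Δφ/2) + cos φ₁ cos φ₂ sin²(Δλ/2) = 0.0009 + (0.2957)(0.3515)(0.1362) = 0.01502.
Central angle c = 2·arcsin(√a) = 0.24577 rad.
So the angular separation is 0.2458 rad.

0.2458 rad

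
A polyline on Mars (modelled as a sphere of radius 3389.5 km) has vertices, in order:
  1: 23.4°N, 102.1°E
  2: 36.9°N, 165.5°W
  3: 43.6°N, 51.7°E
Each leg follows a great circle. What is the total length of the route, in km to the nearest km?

Leg 1→2: central angle 1.3616 rad, distance 4615.0 km.
Leg 2→3: central angle 1.6180 rad, distance 5484.3 km.
Total: 4615.0 + 5484.3 ≈ 10099 km.

10099 km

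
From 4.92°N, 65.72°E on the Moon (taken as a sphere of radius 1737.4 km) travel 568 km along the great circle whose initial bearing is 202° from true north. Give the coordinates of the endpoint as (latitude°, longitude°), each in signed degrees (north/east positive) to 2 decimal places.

-12.44°, 58.64°

Angular distance δ = d/R = 568/1737.4 = 0.32693 rad; initial bearing θ = 3.5256 rad.
sin φ₂ = sin φ₁ cos δ + cos φ₁ sin δ cos θ = (0.0858)(0.9470) + (0.9963)(0.3211)(-0.9272) = -0.2154, so φ₂ = -12.44°.
Δλ = atan2(sin θ sin δ cos φ₁, cos δ − sin φ₁ sin φ₂) = atan2(-0.1199, 0.9655) = -7.076°.
λ₂ = 65.720° − 7.076° = 58.64°.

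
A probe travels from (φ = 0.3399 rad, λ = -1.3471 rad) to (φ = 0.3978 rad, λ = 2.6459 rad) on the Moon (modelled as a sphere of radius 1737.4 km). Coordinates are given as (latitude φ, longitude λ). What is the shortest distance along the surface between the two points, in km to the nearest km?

3528 km

In radians: φ₁ = 0.3399, φ₂ = 0.3978, Δλ = -131.218° = -2.2902 rad.
Haversine: a = sin²(Δφ/2) + cos φ₁ cos φ₂ sin²(Δλ/2) = 0.0008 + (0.9428)(0.9219)(0.8295) = 0.72178.
Central angle c = 2·arcsin(√a) = 2.03037 rad.
Distance = R·c = 1737.4 × 2.0304 ≈ 3528 km.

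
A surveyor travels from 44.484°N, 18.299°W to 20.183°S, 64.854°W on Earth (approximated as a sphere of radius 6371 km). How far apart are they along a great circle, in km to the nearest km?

With latitudes φ₁ = 44.484°, φ₂ = -20.183° and longitude difference Δλ = -46.555°:
cos c = sin φ₁ sin φ₂ + cos φ₁ cos φ₂ cos Δλ = (0.7007)(-0.3450) + (0.7134)(0.9386)(0.6877) = 0.21872,
so c = arccos(0.21872) = 1.35029 rad.
Distance = R·c = 6371 × 1.3503 ≈ 8603 km.

8603 km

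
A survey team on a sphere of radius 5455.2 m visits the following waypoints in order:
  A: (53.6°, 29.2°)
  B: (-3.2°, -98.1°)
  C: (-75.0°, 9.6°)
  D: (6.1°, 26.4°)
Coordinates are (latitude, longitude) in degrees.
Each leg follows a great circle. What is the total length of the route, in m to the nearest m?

Leg A→B: central angle 1.9867 rad, distance 10837.6 m.
Leg B→C: central angle 1.5954 rad, distance 8703.5 m.
Leg C→D: central angle 1.4266 rad, distance 7782.2 m.
Total: 10837.6 + 8703.5 + 7782.2 ≈ 27323 m.

27323 m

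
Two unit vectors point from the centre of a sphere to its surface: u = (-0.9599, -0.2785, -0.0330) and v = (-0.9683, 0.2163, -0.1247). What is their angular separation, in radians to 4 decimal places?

0.5088 rad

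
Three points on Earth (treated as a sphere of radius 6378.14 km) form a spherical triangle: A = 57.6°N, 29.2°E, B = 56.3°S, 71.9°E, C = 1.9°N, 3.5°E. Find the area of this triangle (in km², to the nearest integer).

38812891 km²

Side lengths (central angles): a = 1.3933, b = 1.0350, c = 2.0760 rad; semiperimeter s = 2.2521.
By l'Huilier's theorem, tan(E/4) = √[tan(s/2) tan((s−a)/2) tan((s−b)/2) tan((s−c)/2)], giving spherical excess E = 0.9541 rad.
Area = E·R² = 0.9541 × (6378.14)² ≈ 38812891 km².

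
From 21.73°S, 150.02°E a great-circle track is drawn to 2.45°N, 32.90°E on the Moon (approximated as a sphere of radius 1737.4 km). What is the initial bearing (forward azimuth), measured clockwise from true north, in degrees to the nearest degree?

262°

Δλ = -117.120° = -2.0441 rad.
y = sin Δλ · cos φ₂ = (-0.8901)(0.9991) = -0.8892
x = cos φ₁ sin φ₂ − sin φ₁ cos φ₂ cos Δλ = (0.9289)(0.0427) − (-0.3702)(0.9991)(-0.4559) = -0.1289
θ = atan2(y, x) = -98.25°; adding 360° gives 262°.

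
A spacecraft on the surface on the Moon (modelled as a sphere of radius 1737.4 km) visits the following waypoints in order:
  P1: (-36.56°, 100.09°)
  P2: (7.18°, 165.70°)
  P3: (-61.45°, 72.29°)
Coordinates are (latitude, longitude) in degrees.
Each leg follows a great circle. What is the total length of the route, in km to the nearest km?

Leg P1→P2: central angle 1.3133 rad, distance 2281.8 km.
Leg P2→P3: central angle 1.7092 rad, distance 2969.6 km.
Total: 2281.8 + 2969.6 ≈ 5251 km.

5251 km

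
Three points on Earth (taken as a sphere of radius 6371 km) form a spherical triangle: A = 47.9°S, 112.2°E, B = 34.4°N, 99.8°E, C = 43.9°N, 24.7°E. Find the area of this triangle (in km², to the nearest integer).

39307877 km²

Side lengths (central angles): a = 0.9949, b = 2.0868, c = 1.4494 rad; semiperimeter s = 2.2655.
By l'Huilier's theorem, tan(E/4) = √[tan(s/2) tan((s−a)/2) tan((s−b)/2) tan((s−c)/2)], giving spherical excess E = 0.9684 rad.
Area = E·R² = 0.9684 × (6371)² ≈ 39307877 km².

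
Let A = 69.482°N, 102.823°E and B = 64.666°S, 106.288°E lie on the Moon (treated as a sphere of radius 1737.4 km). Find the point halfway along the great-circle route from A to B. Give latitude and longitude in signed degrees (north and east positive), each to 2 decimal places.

2.41°, 104.73°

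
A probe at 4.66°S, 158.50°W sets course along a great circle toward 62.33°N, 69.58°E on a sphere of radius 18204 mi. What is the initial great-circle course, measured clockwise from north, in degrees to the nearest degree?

338°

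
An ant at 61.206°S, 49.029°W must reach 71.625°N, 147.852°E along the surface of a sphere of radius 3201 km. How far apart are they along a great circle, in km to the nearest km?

9368 km

In radians: φ₁ = -1.0682, φ₂ = 1.2501, Δλ = -163.119° = -2.8470 rad.
cos c = sin φ₁ sin φ₂ + cos φ₁ cos φ₂ cos Δλ = (-0.8764)(0.9490) + (0.4817)(0.3152)(-0.9569) = -0.97697,
so c = arccos(-0.97697) = 2.92656 rad.
Distance = R·c = 3201 × 2.9266 ≈ 9368 km.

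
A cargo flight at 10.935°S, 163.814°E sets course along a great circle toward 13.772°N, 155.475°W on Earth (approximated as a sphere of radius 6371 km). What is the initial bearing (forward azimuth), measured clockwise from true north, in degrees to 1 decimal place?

With φ₁ = -0.1909, φ₂ = 0.2404, Δλ = 0.7105 rad, the forward-azimuth formula gives
θ = atan2( sin Δλ cos φ₂ , cos φ₁ sin φ₂ − sin φ₁ cos φ₂ cos Δλ ) = atan2(0.6335, 0.3734) = 59.48°.
So the initial bearing is 59.5°.

59.5°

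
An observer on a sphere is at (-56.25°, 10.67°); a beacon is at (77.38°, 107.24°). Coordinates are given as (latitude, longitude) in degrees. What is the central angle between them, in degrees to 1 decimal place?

Let φ₁ = -0.9817 rad, φ₂ = 1.3505 rad, and Δλ = 1.6855 rad.
cos c = sin φ₁ sin φ₂ + cos φ₁ cos φ₂ cos Δλ = (-0.8315)(0.9758) + (0.5556)(0.2185)(-0.1144) = -0.82527,
so c = arccos(-0.82527) = 2.54148 rad.
So the angular separation is 145.6°.

145.6°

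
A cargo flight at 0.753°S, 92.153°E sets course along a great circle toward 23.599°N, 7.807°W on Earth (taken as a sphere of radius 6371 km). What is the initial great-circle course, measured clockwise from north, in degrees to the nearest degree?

294°

Δλ = -99.960° = -1.7446 rad.
y = sin Δλ · cos φ₂ = (-0.9849)(0.9164) = -0.9026
x = cos φ₁ sin φ₂ − sin φ₁ cos φ₂ cos Δλ = (0.9999)(0.4003) − (-0.0131)(0.9164)(-0.1730) = 0.3982
θ = atan2(y, x) = -66.19°; adding 360° gives 294°.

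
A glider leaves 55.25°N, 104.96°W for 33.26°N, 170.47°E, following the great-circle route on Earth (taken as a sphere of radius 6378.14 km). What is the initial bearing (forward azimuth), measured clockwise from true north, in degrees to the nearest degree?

Δλ = -84.570° = -1.4760 rad.
y = sin Δλ · cos φ₂ = (-0.9955)(0.8362) = -0.8324
x = cos φ₁ sin φ₂ − sin φ₁ cos φ₂ cos Δλ = (0.5700)(0.5484) − (0.8216)(0.8362)(0.0946) = 0.2476
θ = atan2(y, x) = -73.44°; adding 360° gives 287°.

287°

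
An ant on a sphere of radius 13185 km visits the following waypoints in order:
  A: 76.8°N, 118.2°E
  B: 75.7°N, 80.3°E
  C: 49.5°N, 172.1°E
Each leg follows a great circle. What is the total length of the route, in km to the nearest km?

Leg A→B: central angle 0.1556 rad, distance 2051.5 km.
Leg B→C: central angle 0.7498 rad, distance 9886.5 km.
Total: 2051.5 + 9886.5 ≈ 11938 km.

11938 km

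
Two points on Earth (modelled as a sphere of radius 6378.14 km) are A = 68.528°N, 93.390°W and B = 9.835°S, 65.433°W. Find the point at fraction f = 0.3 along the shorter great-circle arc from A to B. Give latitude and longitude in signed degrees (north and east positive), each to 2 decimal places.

The central angle between A and B is δ = 1.4105 rad.
With f = 0.3, the slerp weights are sin((1−f)δ)/sin δ = 0.8454 and sin(fδ)/sin δ = 0.4160.
Weighted sum of the unit vectors: (0.8454)·(-0.0216,-0.3654,0.9306) + (0.4160)·(0.4096,-0.8961,-0.1708) = (0.1521, -0.6817, 0.7157).
Converting back: φ = atan2(z, √(x²+y²)) = 45.70°, λ = atan2(y, x) = -77.42°.

45.70°, -77.42°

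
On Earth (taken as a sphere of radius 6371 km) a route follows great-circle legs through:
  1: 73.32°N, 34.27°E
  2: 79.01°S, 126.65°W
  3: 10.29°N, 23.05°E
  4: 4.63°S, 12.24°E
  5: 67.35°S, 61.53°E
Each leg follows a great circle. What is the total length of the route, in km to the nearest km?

Leg 1→2: central angle 3.0155 rad, distance 19212.1 km.
Leg 2→3: central angle 1.9148 rad, distance 12199.5 km.
Leg 3→4: central angle 0.3211 rad, distance 2045.8 km.
Leg 4→5: central angle 1.2399 rad, distance 7899.7 km.
Total: 19212.1 + 12199.5 + 2045.8 + 7899.7 ≈ 41357 km.

41357 km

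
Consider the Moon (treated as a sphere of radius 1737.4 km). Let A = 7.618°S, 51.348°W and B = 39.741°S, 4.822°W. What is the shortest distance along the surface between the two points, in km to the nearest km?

1591 km

With latitudes φ₁ = -7.618°, φ₂ = -39.741° and longitude difference Δλ = 46.526°:
cos c = sin φ₁ sin φ₂ + cos φ₁ cos φ₂ cos Δλ = (-0.1326)(-0.6393) + (0.9912)(0.7689)(0.6880) = 0.60914,
so c = arccos(0.60914) = 0.91583 rad.
Distance = R·c = 1737.4 × 0.9158 ≈ 1591 km.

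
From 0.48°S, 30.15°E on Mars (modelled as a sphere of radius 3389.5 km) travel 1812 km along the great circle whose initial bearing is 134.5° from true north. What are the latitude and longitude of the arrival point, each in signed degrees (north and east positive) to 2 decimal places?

-21.36°, 53.12°

Angular distance δ = d/R = 1812/3389.5 = 0.53459 rad; initial bearing θ = 2.3475 rad.
sin φ₂ = sin φ₁ cos δ + cos φ₁ sin δ cos θ = (-0.0084)(0.8605) + (1.0000)(0.5095)(-0.7009) = -0.3643, so φ₂ = -21.36°.
Δλ = atan2(sin θ sin δ cos φ₁, cos δ − sin φ₁ sin φ₂) = atan2(0.3634, 0.8574) = 22.968°.
λ₂ = 30.150° + 22.968° = 53.12°.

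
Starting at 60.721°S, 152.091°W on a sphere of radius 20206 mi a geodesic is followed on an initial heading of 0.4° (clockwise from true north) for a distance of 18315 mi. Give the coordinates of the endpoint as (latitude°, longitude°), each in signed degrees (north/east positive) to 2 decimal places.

-8.79°, -151.77°

Angular distance δ = d/R = 18315/20206 = 0.90641 rad; initial bearing θ = 0.0070 rad.
sin φ₂ = sin φ₁ cos δ + cos φ₁ sin δ cos θ = (-0.8722)(0.6166) + (0.4891)(0.7873)(1.0000) = -0.1528, so φ₂ = -8.79°.
Δλ = atan2(sin θ sin δ cos φ₁, cos δ − sin φ₁ sin φ₂) = atan2(0.0027, 0.4833) = 0.319°.
λ₂ = -152.091° + 0.319° = -151.77°.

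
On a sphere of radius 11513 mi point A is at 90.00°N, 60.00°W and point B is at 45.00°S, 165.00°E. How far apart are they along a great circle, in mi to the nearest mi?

Let φ₁ = 1.5708 rad, φ₂ = -0.7854 rad, and Δλ = -2.3562 rad.
Haversine: a = sin²(Δφ/2) + cos φ₁ cos φ₂ sin²(Δλ/2) = 0.8536 + (0.0000)(0.7071)(0.8536) = 0.85355.
Central angle c = 2·arcsin(√a) = 2.35619 rad.
Distance = R·c = 11513 × 2.3562 ≈ 27127 mi.

27127 mi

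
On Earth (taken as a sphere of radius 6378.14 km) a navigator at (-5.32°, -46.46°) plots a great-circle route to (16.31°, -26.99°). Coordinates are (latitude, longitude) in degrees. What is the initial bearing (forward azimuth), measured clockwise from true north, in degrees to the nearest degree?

41°

Δλ = 19.470° = 0.3398 rad.
y = sin Δλ · cos φ₂ = (0.3333)(0.9598) = 0.3199
x = cos φ₁ sin φ₂ − sin φ₁ cos φ₂ cos Δλ = (0.9957)(0.2808) − (-0.0927)(0.9598)(0.9428) = 0.3635
θ = atan2(y, x) = 41.35°, so the bearing is 41°.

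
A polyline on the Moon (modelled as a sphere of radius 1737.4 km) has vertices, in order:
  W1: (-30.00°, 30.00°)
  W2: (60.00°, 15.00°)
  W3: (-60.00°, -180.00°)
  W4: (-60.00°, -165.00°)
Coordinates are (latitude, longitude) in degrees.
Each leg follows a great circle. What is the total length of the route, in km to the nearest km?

Leg W1→W2: central angle 1.5856 rad, distance 2754.7 km.
Leg W2→W3: central angle 3.0110 rad, distance 5231.3 km.
Leg W3→W4: central angle 0.1306 rad, distance 226.9 km.
Total: 2754.7 + 5231.3 + 226.9 ≈ 8213 km.

8213 km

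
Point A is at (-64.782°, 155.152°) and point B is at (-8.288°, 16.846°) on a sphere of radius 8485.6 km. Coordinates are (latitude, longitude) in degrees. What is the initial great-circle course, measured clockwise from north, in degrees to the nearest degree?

With φ₁ = -1.1307, φ₂ = -0.1447, Δλ = -2.4139 rad, the forward-azimuth formula gives
θ = atan2( sin Δλ cos φ₂ , cos φ₁ sin φ₂ − sin φ₁ cos φ₂ cos Δλ ) = atan2(-0.6582, -0.7299) = -137.96°.
Adding 360° brings this into [0°, 360°): 222°.

222°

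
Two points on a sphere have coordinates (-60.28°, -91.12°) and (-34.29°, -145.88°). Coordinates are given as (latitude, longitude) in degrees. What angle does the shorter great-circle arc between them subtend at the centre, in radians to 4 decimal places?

Let φ₁ = -1.0521 rad, φ₂ = -0.5985 rad, and Δλ = -0.9557 rad.
cos c = sin φ₁ sin φ₂ + cos φ₁ cos φ₂ cos Δλ = (-0.8685)(-0.5634) + (0.4958)(0.8262)(0.5770) = 0.72561,
so c = arccos(0.72561) = 0.75887 rad.
So the angular separation is 0.7589 rad.

0.7589 rad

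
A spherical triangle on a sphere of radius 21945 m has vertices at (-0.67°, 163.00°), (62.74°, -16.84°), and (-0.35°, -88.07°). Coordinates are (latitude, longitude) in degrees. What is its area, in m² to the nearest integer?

1131675484 m²

Side lengths (central angles): a = 1.4284, b = 1.9011, c = 2.0583 rad; semiperimeter s = 2.6939.
By l'Huilier's theorem, tan(E/4) = √[tan(s/2) tan((s−a)/2) tan((s−b)/2) tan((s−c)/2)], giving spherical excess E = 2.3499 rad.
Area = E·R² = 2.3499 × (21945)² ≈ 1131675484 m².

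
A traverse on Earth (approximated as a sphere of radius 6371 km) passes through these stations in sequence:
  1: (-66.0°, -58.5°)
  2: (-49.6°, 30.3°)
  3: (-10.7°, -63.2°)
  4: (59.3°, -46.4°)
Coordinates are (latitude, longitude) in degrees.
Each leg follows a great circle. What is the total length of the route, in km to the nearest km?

22338 km

Leg 1→2: central angle 0.7937 rad, distance 5056.6 km.
Leg 2→3: central angle 1.4681 rad, distance 9353.3 km.
Leg 3→4: central angle 1.2444 rad, distance 7928.2 km.
Total: 5056.6 + 9353.3 + 7928.2 ≈ 22338 km.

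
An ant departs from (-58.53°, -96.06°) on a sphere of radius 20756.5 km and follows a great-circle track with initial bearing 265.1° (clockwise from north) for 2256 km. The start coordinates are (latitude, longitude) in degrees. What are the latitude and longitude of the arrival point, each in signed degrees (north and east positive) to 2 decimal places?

Angular distance δ = d/R = 2256/20756.5 = 0.10869 rad; initial bearing θ = 4.6269 rad.
sin φ₂ = sin φ₁ cos δ + cos φ₁ sin δ cos θ = (-0.8529)(0.9941) + (0.5221)(0.1085)(-0.0854) = -0.8527, so φ₂ = -58.51°.
Δλ = atan2(sin θ sin δ cos φ₁, cos δ − sin φ₁ sin φ₂) = atan2(-0.0564, 0.2668) = -11.941°.
λ₂ = -96.060° − 11.941° = -108.00°.

-58.51°, -108.00°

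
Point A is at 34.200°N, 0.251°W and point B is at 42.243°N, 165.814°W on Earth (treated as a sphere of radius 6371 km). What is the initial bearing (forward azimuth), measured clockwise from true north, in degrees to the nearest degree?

Δλ = -165.563° = -2.8896 rad.
y = sin Δλ · cos φ₂ = (-0.2493)(0.7403) = -0.1846
x = cos φ₁ sin φ₂ − sin φ₁ cos φ₂ cos Δλ = (0.8271)(0.6723) − (0.5621)(0.7403)(-0.9684) = 0.9590
θ = atan2(y, x) = -10.89°; adding 360° gives 349°.

349°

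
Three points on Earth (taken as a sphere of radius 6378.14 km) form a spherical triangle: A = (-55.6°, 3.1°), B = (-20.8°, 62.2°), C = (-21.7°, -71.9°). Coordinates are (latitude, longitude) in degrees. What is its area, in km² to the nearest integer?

Side lengths (central angles): a = 2.0637, b = 1.1141, c = 0.9713 rad; semiperimeter s = 2.0746.
By l'Huilier's theorem, tan(E/4) = √[tan(s/2) tan((s−a)/2) tan((s−b)/2) tan((s−c)/2)], giving spherical excess E = 0.2172 rad.
Area = E·R² = 0.2172 × (6378.14)² ≈ 8836420 km².

8836420 km²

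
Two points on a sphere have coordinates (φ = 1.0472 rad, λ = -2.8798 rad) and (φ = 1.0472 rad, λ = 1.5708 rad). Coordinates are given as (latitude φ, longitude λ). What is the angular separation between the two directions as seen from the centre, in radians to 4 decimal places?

0.8158 rad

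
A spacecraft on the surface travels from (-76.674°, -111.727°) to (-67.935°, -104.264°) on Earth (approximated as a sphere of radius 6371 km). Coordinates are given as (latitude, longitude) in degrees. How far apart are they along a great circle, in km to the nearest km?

1002 km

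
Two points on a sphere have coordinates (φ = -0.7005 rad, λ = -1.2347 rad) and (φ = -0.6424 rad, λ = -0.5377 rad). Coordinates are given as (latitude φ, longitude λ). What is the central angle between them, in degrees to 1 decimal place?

With latitudes φ₁ = -40.136°, φ₂ = -36.807° and longitude difference Δλ = 39.935°:
cos c = sin φ₁ sin φ₂ + cos φ₁ cos φ₂ cos Δλ = (-0.6446)(-0.5991) + (0.7645)(0.8007)(0.7668) = 0.85555,
so c = arccos(0.85555) = 0.54419 rad.
So the angular separation is 31.2°.

31.2°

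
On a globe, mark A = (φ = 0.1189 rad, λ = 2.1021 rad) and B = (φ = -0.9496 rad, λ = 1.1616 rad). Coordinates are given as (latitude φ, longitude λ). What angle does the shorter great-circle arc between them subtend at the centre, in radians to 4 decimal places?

1.3242 rad

Let φ₁ = 0.1189 rad, φ₂ = -0.9496 rad, and Δλ = -0.9405 rad.
cos c = sin φ₁ sin φ₂ + cos φ₁ cos φ₂ cos Δλ = (0.1186)(-0.8132) + (0.9929)(0.5820)(0.5894) = 0.24414,
so c = arccos(0.24414) = 1.32416 rad.
So the angular separation is 1.3242 rad.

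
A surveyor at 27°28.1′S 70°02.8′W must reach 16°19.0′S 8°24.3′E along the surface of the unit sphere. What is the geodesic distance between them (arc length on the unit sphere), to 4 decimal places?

1.2660

With latitudes φ₁ = -27.468°, φ₂ = -16.317° and longitude difference Δλ = 78.452°:
Haversine: a = sin²(Δφ/2) + cos φ₁ cos φ₂ sin²(Δλ/2) = 0.0094 + (0.8873)(0.9597)(0.3999) = 0.34997.
Central angle c = 2·arcsin(√a) = 1.26604 rad.
On the unit sphere the arc length equals the central angle: 1.2660.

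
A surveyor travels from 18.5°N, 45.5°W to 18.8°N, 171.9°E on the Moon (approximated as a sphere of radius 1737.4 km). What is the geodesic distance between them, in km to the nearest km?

In radians: φ₁ = 0.3229, φ₂ = 0.3281, Δλ = -142.600° = -2.4888 rad.
Haversine: a = sin²(Δφ/2) + cos φ₁ cos φ₂ sin²(Δλ/2) = 0.0000 + (0.9483)(0.9466)(0.8972) = 0.80546.
Central angle c = 2·arcsin(√a) = 2.22801 rad.
Distance = R·c = 1737.4 × 2.2280 ≈ 3871 km.

3871 km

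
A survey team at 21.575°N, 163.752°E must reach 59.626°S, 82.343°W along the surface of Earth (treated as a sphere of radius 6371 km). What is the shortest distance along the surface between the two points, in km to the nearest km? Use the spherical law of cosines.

In radians: φ₁ = 0.3766, φ₂ = -1.0407, Δλ = 113.905° = 1.9880 rad.
cos c = sin φ₁ sin φ₂ + cos φ₁ cos φ₂ cos Δλ = (0.3677)(-0.8627) + (0.9299)(0.5056)(-0.4052) = -0.50779,
so c = arccos(-0.50779) = 2.10341 rad.
Distance = R·c = 6371 × 2.1034 ≈ 13401 km.

13401 km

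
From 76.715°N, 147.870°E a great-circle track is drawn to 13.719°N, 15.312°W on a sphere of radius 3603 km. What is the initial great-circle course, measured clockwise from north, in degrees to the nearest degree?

344°

With φ₁ = 1.3389, φ₂ = 0.2394, Δλ = -2.8481 rad, the forward-azimuth formula gives
θ = atan2( sin Δλ cos φ₂ , cos φ₁ sin φ₂ − sin φ₁ cos φ₂ cos Δλ ) = atan2(-0.2811, 0.9595) = -16.33°.
Adding 360° brings this into [0°, 360°): 344°.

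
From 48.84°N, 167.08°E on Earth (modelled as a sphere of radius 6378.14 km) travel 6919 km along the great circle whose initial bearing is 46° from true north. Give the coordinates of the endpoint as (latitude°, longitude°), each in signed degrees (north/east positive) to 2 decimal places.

49.11°, -89.22°

Angular distance δ = d/R = 6919/6378.14 = 1.08480 rad; initial bearing θ = 0.8029 rad.
sin φ₂ = sin φ₁ cos δ + cos φ₁ sin δ cos θ = (0.7529)(0.4671) + (0.6582)(0.8842)(0.6947) = 0.7559, so φ₂ = 49.11°.
Δλ = atan2(sin θ sin δ cos φ₁, cos δ − sin φ₁ sin φ₂) = atan2(0.4186, -0.1020) = 103.697°.
λ₂ = 167.080° + 103.697° = 270.78° → -89.22° after wrapping to (−180°, 180°].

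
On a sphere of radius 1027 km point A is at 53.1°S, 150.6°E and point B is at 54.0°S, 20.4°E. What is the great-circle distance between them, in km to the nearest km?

1169 km

In radians: φ₁ = -0.9268, φ₂ = -0.9425, Δλ = -130.200° = -2.2724 rad.
Haversine: a = sin²(Δφ/2) + cos φ₁ cos φ₂ sin²(Δλ/2) = 0.0001 + (0.6004)(0.5878)(0.8227) = 0.29042.
Central angle c = 2·arcsin(√a) = 1.13827 rad.
Distance = R·c = 1027 × 1.1383 ≈ 1169 km.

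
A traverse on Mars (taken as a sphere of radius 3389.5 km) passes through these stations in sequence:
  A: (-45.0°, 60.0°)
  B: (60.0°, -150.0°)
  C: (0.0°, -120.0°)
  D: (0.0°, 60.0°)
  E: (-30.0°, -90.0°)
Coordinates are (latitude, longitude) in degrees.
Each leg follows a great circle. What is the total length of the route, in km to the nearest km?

Leg A→B: central angle 2.7352 rad, distance 9271.0 km.
Leg B→C: central angle 1.1230 rad, distance 3806.3 km.
Leg C→D: central angle 3.1416 rad, distance 10648.4 km.
Leg D→E: central angle 2.4189 rad, distance 8198.7 km.
Total: 9271.0 + 3806.3 + 10648.4 + 8198.7 ≈ 31924 km.

31924 km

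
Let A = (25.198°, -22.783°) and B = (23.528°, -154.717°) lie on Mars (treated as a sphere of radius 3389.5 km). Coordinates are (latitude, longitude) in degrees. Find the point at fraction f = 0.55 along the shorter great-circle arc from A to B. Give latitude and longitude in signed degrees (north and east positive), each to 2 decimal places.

47.59°, -97.96°

The central angle between A and B is δ = 1.9654 rad.
With f = 0.55, the slerp weights are sin((1−f)δ)/sin δ = 0.8380 and sin(fδ)/sin δ = 0.9559.
Weighted sum of the unit vectors: (0.8380)·(0.8342,-0.3504,0.4257) + (0.9559)·(-0.8290,-0.3916,0.3992) = (-0.0934, -0.6679, 0.7383).
Converting back: φ = atan2(z, √(x²+y²)) = 47.59°, λ = atan2(y, x) = -97.96°.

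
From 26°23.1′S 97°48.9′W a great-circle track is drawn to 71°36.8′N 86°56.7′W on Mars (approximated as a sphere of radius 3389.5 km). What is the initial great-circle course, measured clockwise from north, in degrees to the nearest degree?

3°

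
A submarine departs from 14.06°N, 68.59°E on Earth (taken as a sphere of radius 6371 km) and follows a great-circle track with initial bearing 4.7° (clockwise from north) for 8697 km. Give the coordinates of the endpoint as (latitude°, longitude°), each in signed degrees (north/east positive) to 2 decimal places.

Angular distance δ = d/R = 8697/6371 = 1.36509 rad; initial bearing θ = 0.0820 rad.
sin φ₂ = sin φ₁ cos δ + cos φ₁ sin δ cos θ = (0.2429)(0.2043) + (0.9700)(0.9789)(0.9966) = 0.9960, so φ₂ = 84.89°.
Δλ = atan2(sin θ sin δ cos φ₁, cos δ − sin φ₁ sin φ₂) = atan2(0.0778, -0.0377) = 115.860°.
λ₂ = 68.590° + 115.860° = 184.45° → -175.55° after wrapping to (−180°, 180°].

84.89°, -175.55°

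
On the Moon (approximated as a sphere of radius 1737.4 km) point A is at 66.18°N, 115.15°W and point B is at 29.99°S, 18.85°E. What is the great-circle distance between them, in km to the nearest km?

4077 km

With latitudes φ₁ = 66.180°, φ₂ = -29.990° and longitude difference Δλ = 134.000°:
Haversine: a = sin²(Δφ/2) + cos φ₁ cos φ₂ sin²(Δλ/2) = 0.5537 + (0.4039)(0.8661)(0.8473) = 0.85013.
Central angle c = 2·arcsin(√a) = 2.34655 rad.
Distance = R·c = 1737.4 × 2.3466 ≈ 4077 km.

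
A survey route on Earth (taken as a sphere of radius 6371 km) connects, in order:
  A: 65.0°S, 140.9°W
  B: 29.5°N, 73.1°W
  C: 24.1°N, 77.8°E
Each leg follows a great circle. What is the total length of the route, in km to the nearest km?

Leg A→B: central angle 1.8832 rad, distance 11997.6 km.
Leg B→C: central angle 2.0865 rad, distance 13293.0 km.
Total: 11997.6 + 13293.0 ≈ 25291 km.

25291 km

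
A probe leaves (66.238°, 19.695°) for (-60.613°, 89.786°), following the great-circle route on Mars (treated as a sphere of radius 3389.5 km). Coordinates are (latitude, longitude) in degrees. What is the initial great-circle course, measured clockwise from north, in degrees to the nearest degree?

Δλ = 70.091° = 1.2233 rad.
y = sin Δλ · cos φ₂ = (0.9402)(0.4907) = 0.4614
x = cos φ₁ sin φ₂ − sin φ₁ cos φ₂ cos Δλ = (0.4029)(-0.8713) − (0.9152)(0.4907)(0.3405) = -0.5040
θ = atan2(y, x) = 137.53°, so the bearing is 138°.

138°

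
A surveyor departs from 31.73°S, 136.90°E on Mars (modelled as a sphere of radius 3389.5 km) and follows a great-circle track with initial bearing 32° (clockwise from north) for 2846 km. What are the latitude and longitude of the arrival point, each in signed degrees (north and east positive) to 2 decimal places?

10.71°, 160.57°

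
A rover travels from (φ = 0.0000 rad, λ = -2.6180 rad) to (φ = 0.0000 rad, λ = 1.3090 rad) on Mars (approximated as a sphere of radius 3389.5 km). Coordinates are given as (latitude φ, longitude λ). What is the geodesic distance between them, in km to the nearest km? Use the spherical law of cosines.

With latitudes φ₁ = 0.000°, φ₂ = 0.000° and longitude difference Δλ = -134.999°:
cos c = sin φ₁ sin φ₂ + cos φ₁ cos φ₂ cos Δλ = (0.0000)(0.0000) + (1.0000)(1.0000)(-0.7071) = -0.70710,
so c = arccos(-0.70710) = 2.35619 rad.
Distance = R·c = 3389.5 × 2.3562 ≈ 7986 km.

7986 km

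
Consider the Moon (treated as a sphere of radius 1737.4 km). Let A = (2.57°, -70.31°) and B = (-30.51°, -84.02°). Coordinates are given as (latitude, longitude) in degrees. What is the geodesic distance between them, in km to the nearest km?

With latitudes φ₁ = 2.570°, φ₂ = -30.510° and longitude difference Δλ = -13.710°:
cos c = sin φ₁ sin φ₂ + cos φ₁ cos φ₂ cos Δλ = (0.0448)(-0.5077) + (0.9990)(0.8615)(0.9715) = 0.81339,
so c = arccos(0.81339) = 0.62085 rad.
Distance = R·c = 1737.4 × 0.6208 ≈ 1079 km.

1079 km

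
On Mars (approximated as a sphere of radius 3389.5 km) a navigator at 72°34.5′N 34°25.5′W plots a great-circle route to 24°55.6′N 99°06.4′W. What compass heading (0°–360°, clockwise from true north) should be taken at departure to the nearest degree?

253°

Δλ = -64.682° = -1.1289 rad.
y = sin Δλ · cos φ₂ = (-0.9039)(0.9068) = -0.8197
x = cos φ₁ sin φ₂ − sin φ₁ cos φ₂ cos Δλ = (0.2995)(0.4215) − (0.9541)(0.9068)(0.4276) = -0.2438
θ = atan2(y, x) = -106.56°; adding 360° gives 253°.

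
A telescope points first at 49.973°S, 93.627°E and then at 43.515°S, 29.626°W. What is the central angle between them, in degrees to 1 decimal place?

In radians: φ₁ = -0.8722, φ₂ = -0.7595, Δλ = -123.253° = -2.1512 rad.
cos c = sin φ₁ sin φ₂ + cos φ₁ cos φ₂ cos Δλ = (-0.7657)(-0.6885) + (0.6431)(0.7252)(-0.5483) = 0.27150,
so c = arccos(0.27150) = 1.29585 rad.
So the angular separation is 74.2°.

74.2°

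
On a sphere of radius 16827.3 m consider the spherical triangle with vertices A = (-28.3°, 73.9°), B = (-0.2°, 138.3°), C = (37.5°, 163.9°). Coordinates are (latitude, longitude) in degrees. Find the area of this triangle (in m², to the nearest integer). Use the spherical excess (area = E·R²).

Side lengths (central angles): a = 0.7765, b = 1.8636, c = 1.1787 rad; semiperimeter s = 1.9094.
By l'Huilier's theorem, tan(E/4) = √[tan(s/2) tan((s−a)/2) tan((s−b)/2) tan((s−c)/2)], giving spherical excess E = 0.3541 rad.
Area = E·R² = 0.3541 × (16827.3)² ≈ 100272028 m².

100272028 m²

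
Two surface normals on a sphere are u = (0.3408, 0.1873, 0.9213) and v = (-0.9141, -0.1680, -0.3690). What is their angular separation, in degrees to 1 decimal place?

u·v = -0.6830; |u| = 1.0000, |v| = 1.0000.
cos θ = (u·v)/(|u||v|) = -0.6830, so θ = 133.1°.

133.1°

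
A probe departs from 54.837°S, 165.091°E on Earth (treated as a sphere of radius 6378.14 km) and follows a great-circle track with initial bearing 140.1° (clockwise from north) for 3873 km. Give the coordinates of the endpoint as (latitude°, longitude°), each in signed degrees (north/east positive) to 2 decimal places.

Angular distance δ = d/R = 3873/6378.14 = 0.60723 rad; initial bearing θ = 2.4452 rad.
sin φ₂ = sin φ₁ cos δ + cos φ₁ sin δ cos θ = (-0.8175)(0.8212) + (0.5759)(0.5706)(-0.7672) = -0.9235, so φ₂ = -67.44°.
Δλ = atan2(sin θ sin δ cos φ₁, cos δ − sin φ₁ sin φ₂) = atan2(0.2108, 0.0663) = 72.544°.
λ₂ = 165.091° + 72.544° = 237.64° → -122.36° after wrapping to (−180°, 180°].

-67.44°, -122.36°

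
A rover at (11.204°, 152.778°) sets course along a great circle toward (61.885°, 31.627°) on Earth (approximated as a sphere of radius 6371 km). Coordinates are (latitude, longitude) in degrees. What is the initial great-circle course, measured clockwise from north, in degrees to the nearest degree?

With φ₁ = 0.1955, φ₂ = 1.0801, Δλ = -2.1145 rad, the forward-azimuth formula gives
θ = atan2( sin Δλ cos φ₂ , cos φ₁ sin φ₂ − sin φ₁ cos φ₂ cos Δλ ) = atan2(-0.4033, 0.9126) = -23.84°.
Adding 360° brings this into [0°, 360°): 336°.

336°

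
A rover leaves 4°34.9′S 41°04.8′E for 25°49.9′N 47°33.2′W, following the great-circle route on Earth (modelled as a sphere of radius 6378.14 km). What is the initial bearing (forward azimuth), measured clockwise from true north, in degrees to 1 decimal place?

Δλ = -88.633° = -1.5469 rad.
y = sin Δλ · cos φ₂ = (-0.9997)(0.9001) = -0.8998
x = cos φ₁ sin φ₂ − sin φ₁ cos φ₂ cos Δλ = (0.9968)(0.4357) − (-0.0799)(0.9001)(0.0239) = 0.4361
θ = atan2(y, x) = -64.15°; adding 360° gives 295.9°.

295.9°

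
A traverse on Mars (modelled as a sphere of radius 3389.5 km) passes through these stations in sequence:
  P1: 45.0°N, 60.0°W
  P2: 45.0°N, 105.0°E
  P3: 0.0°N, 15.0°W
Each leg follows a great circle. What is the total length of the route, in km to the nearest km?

11816 km

Leg P1→P2: central angle 1.5538 rad, distance 5266.5 km.
Leg P2→P3: central angle 1.9322 rad, distance 6549.1 km.
Total: 5266.5 + 6549.1 ≈ 11816 km.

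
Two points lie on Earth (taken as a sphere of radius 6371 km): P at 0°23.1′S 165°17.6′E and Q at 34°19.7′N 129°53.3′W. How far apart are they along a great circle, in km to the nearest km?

With latitudes φ₁ = -0.385°, φ₂ = 34.328° and longitude difference Δλ = 64.818°:
Haversine: a = sin²(Δφ/2) + cos φ₁ cos φ₂ sin²(Δλ/2) = 0.0890 + (1.0000)(0.8258)(0.2873) = 0.32621.
Central angle c = 2·arcsin(√a) = 1.21581 rad.
Distance = R·c = 6371 × 1.2158 ≈ 7746 km.

7746 km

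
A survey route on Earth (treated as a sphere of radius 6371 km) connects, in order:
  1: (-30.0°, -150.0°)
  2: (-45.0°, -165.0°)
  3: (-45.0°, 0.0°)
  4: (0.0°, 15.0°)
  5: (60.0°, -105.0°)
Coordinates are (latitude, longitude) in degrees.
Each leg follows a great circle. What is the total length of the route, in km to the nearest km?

28855 km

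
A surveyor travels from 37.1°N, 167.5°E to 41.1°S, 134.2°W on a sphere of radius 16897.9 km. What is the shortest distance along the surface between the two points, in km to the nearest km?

27908 km

With latitudes φ₁ = 37.100°, φ₂ = -41.100° and longitude difference Δλ = 58.300°:
Haversine: a = sin²(Δφ/2) + cos φ₁ cos φ₂ sin²(Δλ/2) = 0.3978 + (0.7976)(0.7536)(0.2373) = 0.54035.
Central angle c = 2·arcsin(√a) = 1.65159 rad.
Distance = R·c = 16897.9 × 1.6516 ≈ 27908 km.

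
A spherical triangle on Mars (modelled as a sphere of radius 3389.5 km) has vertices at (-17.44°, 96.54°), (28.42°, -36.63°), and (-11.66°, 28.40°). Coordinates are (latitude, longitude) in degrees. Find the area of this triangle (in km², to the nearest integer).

Side lengths (central angles): a = 1.3001, b = 1.1500, c = 2.3698 rad; semiperimeter s = 2.4100.
By l'Huilier's theorem, tan(E/4) = √[tan(s/2) tan((s−a)/2) tan((s−b)/2) tan((s−c)/2)], giving spherical excess E = 0.6107 rad.
Area = E·R² = 0.6107 × (3389.5)² ≈ 7016630 km².

7016630 km²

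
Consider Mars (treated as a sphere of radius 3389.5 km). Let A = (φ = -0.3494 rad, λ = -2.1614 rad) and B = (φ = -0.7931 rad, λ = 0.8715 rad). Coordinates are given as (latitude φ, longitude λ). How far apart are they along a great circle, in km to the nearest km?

6761 km

Let φ₁ = -0.3494 rad, φ₂ = -0.7931 rad, and Δλ = 3.0329 rad.
cos c = sin φ₁ sin φ₂ + cos φ₁ cos φ₂ cos Δλ = (-0.3423)(-0.7125) + (0.9396)(0.7016)(-0.9941) = -0.41143,
so c = arccos(-0.41143) = 1.99482 rad.
Distance = R·c = 3389.5 × 1.9948 ≈ 6761 km.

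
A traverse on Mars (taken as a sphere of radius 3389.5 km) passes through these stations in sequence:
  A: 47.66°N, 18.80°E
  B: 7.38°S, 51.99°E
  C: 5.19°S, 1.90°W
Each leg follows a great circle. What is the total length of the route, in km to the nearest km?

6858 km

Leg A→B: central angle 1.0883 rad, distance 3688.6 km.
Leg B→C: central angle 0.9352 rad, distance 3169.8 km.
Total: 3688.6 + 3169.8 ≈ 6858 km.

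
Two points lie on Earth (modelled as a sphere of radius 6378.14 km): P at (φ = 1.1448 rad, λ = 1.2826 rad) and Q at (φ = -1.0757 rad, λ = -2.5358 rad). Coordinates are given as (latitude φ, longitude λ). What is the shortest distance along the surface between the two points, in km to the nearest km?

18103 km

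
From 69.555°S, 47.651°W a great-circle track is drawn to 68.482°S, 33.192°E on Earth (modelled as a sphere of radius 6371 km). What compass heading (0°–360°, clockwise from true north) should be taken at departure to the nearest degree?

Δλ = 80.843° = 1.4110 rad.
y = sin Δλ · cos φ₂ = (0.9873)(0.3668) = 0.3621
x = cos φ₁ sin φ₂ − sin φ₁ cos φ₂ cos Δλ = (0.3493)(-0.9303) − (-0.9370)(0.3668)(0.1591) = -0.2703
θ = atan2(y, x) = 126.74°, so the bearing is 127°.

127°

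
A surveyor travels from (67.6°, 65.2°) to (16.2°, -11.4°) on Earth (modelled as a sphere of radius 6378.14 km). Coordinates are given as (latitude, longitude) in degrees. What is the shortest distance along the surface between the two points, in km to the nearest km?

In radians: φ₁ = 1.1798, φ₂ = 0.2827, Δλ = -76.600° = -1.3369 rad.
Haversine: a = sin²(Δφ/2) + cos φ₁ cos φ₂ sin²(Δλ/2) = 0.1881 + (0.3811)(0.9603)(0.3841) = 0.32863.
Central angle c = 2·arcsin(√a) = 1.22096 rad.
Distance = R·c = 6378.14 × 1.2210 ≈ 7787 km.

7787 km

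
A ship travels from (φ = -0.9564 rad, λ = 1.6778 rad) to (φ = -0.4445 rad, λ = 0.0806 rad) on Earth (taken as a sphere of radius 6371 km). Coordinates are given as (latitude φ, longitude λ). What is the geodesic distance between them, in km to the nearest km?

7813 km

With latitudes φ₁ = -54.798°, φ₂ = -25.468° and longitude difference Δλ = -91.513°:
Haversine: a = sin²(Δφ/2) + cos φ₁ cos φ₂ sin²(Δλ/2) = 0.0641 + (0.5765)(0.9028)(0.5132) = 0.33119.
Central angle c = 2·arcsin(√a) = 1.22640 rad.
Distance = R·c = 6371 × 1.2264 ≈ 7813 km.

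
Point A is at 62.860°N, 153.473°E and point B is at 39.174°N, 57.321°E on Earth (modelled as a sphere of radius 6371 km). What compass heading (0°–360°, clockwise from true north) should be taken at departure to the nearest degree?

Δλ = -96.152° = -1.6782 rad.
y = sin Δλ · cos φ₂ = (-0.9942)(0.7752) = -0.7708
x = cos φ₁ sin φ₂ − sin φ₁ cos φ₂ cos Δλ = (0.4562)(0.6317) − (0.8899)(0.7752)(-0.1072) = 0.3621
θ = atan2(y, x) = -64.84°; adding 360° gives 295°.

295°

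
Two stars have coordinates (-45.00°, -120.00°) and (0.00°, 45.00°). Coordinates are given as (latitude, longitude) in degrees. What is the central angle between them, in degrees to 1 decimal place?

133.1°

Let φ₁ = -0.7854 rad, φ₂ = 0.0000 rad, and Δλ = 2.8798 rad.
Haversine: a = sin²(Δφ/2) + cos φ₁ cos φ₂ sin²(Δλ/2) = 0.1464 + (0.7071)(1.0000)(0.9830) = 0.84151.
Central angle c = 2·arcsin(√a) = 2.32268 rad.
So the angular separation is 133.1°.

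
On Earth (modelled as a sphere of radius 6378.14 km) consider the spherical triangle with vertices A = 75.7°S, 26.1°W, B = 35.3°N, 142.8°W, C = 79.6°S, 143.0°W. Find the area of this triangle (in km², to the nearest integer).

18616973 km²

Side lengths (central angles): a = 2.0054, b = 0.3683, c = 2.2791 rad; semiperimeter s = 2.3264.
By l'Huilier's theorem, tan(E/4) = √[tan(s/2) tan((s−a)/2) tan((s−b)/2) tan((s−c)/2)], giving spherical excess E = 0.4576 rad.
Area = E·R² = 0.4576 × (6378.14)² ≈ 18616973 km².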